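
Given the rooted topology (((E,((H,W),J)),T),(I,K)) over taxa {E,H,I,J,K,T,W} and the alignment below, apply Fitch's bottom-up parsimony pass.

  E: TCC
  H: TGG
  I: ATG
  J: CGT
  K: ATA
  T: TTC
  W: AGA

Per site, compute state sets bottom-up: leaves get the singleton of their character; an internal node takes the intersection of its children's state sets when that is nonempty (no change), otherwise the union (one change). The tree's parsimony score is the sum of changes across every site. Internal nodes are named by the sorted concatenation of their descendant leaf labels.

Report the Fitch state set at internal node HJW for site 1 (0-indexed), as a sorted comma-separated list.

G

HW@0: {T} ∪ {A} = {A,T} (union, +1)
HJW@0: {A,T} ∪ {C} = {A,C,T} (union, +1)
EHJW@0: {T} ∩ {A,C,T} = {T} (intersection, +0)
EHJTW@0: {T} ∩ {T} = {T} (intersection, +0)
IK@0: {A} ∩ {A} = {A} (intersection, +0)
EHIJKTW@0: {T} ∪ {A} = {A,T} (union, +1)
HW@1: {G} ∩ {G} = {G} (intersection, +0)
HJW@1: {G} ∩ {G} = {G} (intersection, +0)
EHJW@1: {C} ∪ {G} = {C,G} (union, +1)
EHJTW@1: {C,G} ∪ {T} = {C,G,T} (union, +1)
IK@1: {T} ∩ {T} = {T} (intersection, +0)
EHIJKTW@1: {C,G,T} ∩ {T} = {T} (intersection, +0)
HW@2: {G} ∪ {A} = {A,G} (union, +1)
HJW@2: {A,G} ∪ {T} = {A,G,T} (union, +1)
EHJW@2: {C} ∪ {A,G,T} = {A,C,G,T} (union, +1)
EHJTW@2: {A,C,G,T} ∩ {C} = {C} (intersection, +0)
IK@2: {G} ∪ {A} = {A,G} (union, +1)
EHIJKTW@2: {C} ∪ {A,G} = {A,C,G} (union, +1)
per-site changes: [3, 2, 5]; total = 10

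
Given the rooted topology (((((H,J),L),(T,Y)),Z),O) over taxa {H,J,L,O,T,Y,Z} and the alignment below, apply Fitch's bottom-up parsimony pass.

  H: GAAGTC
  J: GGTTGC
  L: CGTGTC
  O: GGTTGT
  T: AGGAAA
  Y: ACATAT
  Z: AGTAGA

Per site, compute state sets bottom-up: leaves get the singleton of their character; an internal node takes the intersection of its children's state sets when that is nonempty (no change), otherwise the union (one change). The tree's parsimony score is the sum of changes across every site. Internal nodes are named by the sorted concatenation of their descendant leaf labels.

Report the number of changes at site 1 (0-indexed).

2

[col 0] HJ: children H:{G}, J:{G} ∩→ {G}; cost 0
[col 0] HJL: children HJ:{G}, L:{C} ∪→ {C,G}; cost 1
[col 0] TY: children T:{A}, Y:{A} ∩→ {A}; cost 0
[col 0] HJLTY: children HJL:{C,G}, TY:{A} ∪→ {A,C,G}; cost 1
[col 0] HJLTYZ: children HJLTY:{A,C,G}, Z:{A} ∩→ {A}; cost 0
[col 0] HJLOTYZ: children HJLTYZ:{A}, O:{G} ∪→ {A,G}; cost 1
[col 1] HJ: children H:{A}, J:{G} ∪→ {A,G}; cost 1
[col 1] HJL: children HJ:{A,G}, L:{G} ∩→ {G}; cost 0
[col 1] TY: children T:{G}, Y:{C} ∪→ {C,G}; cost 1
[col 1] HJLTY: children HJL:{G}, TY:{C,G} ∩→ {G}; cost 0
[col 1] HJLTYZ: children HJLTY:{G}, Z:{G} ∩→ {G}; cost 0
[col 1] HJLOTYZ: children HJLTYZ:{G}, O:{G} ∩→ {G}; cost 0
[col 2] HJ: children H:{A}, J:{T} ∪→ {A,T}; cost 1
[col 2] HJL: children HJ:{A,T}, L:{T} ∩→ {T}; cost 0
[col 2] TY: children T:{G}, Y:{A} ∪→ {A,G}; cost 1
[col 2] HJLTY: children HJL:{T}, TY:{A,G} ∪→ {A,G,T}; cost 1
[col 2] HJLTYZ: children HJLTY:{A,G,T}, Z:{T} ∩→ {T}; cost 0
[col 2] HJLOTYZ: children HJLTYZ:{T}, O:{T} ∩→ {T}; cost 0
[col 3] HJ: children H:{G}, J:{T} ∪→ {G,T}; cost 1
[col 3] HJL: children HJ:{G,T}, L:{G} ∩→ {G}; cost 0
[col 3] TY: children T:{A}, Y:{T} ∪→ {A,T}; cost 1
[col 3] HJLTY: children HJL:{G}, TY:{A,T} ∪→ {A,G,T}; cost 1
[col 3] HJLTYZ: children HJLTY:{A,G,T}, Z:{A} ∩→ {A}; cost 0
[col 3] HJLOTYZ: children HJLTYZ:{A}, O:{T} ∪→ {A,T}; cost 1
[col 4] HJ: children H:{T}, J:{G} ∪→ {G,T}; cost 1
[col 4] HJL: children HJ:{G,T}, L:{T} ∩→ {T}; cost 0
[col 4] TY: children T:{A}, Y:{A} ∩→ {A}; cost 0
[col 4] HJLTY: children HJL:{T}, TY:{A} ∪→ {A,T}; cost 1
[col 4] HJLTYZ: children HJLTY:{A,T}, Z:{G} ∪→ {A,G,T}; cost 1
[col 4] HJLOTYZ: children HJLTYZ:{A,G,T}, O:{G} ∩→ {G}; cost 0
[col 5] HJ: children H:{C}, J:{C} ∩→ {C}; cost 0
[col 5] HJL: children HJ:{C}, L:{C} ∩→ {C}; cost 0
[col 5] TY: children T:{A}, Y:{T} ∪→ {A,T}; cost 1
[col 5] HJLTY: children HJL:{C}, TY:{A,T} ∪→ {A,C,T}; cost 1
[col 5] HJLTYZ: children HJLTY:{A,C,T}, Z:{A} ∩→ {A}; cost 0
[col 5] HJLOTYZ: children HJLTYZ:{A}, O:{T} ∪→ {A,T}; cost 1
per-site changes: [3, 2, 3, 4, 3, 3]; total = 18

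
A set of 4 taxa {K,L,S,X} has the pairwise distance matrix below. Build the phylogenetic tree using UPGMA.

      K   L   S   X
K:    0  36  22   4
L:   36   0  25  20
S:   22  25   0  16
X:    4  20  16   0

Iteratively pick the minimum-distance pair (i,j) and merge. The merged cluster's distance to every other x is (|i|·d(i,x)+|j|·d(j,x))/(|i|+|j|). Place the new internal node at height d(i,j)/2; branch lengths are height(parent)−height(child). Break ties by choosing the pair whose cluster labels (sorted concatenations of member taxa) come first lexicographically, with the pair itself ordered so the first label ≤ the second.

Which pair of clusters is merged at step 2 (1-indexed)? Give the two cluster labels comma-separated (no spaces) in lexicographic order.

KX,S

1. join K+X (d=4) ⇒ KX; edges |K|=2, |X|=2
  updated: d(KX,L)=28, d(KX,S)=19
2. join KX+S (d=19) ⇒ KSX; edges |KX|=15/2, |S|=19/2
  updated: d(KSX,L)=27
3. join KSX+L (d=27) ⇒ KLSX; edges |KSX|=4, |L|=27/2
final tree: (((K:2,X:2):15/2,S:19/2):4,L:27/2)
total length: 77/2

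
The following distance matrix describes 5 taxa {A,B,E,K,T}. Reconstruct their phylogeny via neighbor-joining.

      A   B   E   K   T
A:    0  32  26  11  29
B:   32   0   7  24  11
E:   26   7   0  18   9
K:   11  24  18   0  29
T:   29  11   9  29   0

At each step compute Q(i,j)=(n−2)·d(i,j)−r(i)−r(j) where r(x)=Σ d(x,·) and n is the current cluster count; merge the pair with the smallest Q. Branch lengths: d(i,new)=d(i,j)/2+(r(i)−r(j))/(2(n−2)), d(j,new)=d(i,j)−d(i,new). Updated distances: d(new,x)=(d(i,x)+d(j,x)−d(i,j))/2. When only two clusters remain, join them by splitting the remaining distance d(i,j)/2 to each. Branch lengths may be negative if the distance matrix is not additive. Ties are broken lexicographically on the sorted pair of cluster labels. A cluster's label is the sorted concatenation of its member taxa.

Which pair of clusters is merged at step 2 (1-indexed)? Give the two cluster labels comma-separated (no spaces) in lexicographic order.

1. join A+K (d=11, Q=-147) ⇒ AK; edges |A|=49/6, |K|=17/6
  updated: d(AK,B)=45/2, d(AK,E)=33/2, d(AK,T)=47/2
2. join AK+E (d=33/2, Q=-62) ⇒ AEK; edges |AK|=63/4, |E|=3/4
  updated: d(AEK,B)=13/2, d(AEK,T)=8
3. join AEK+B (d=13/2, Q=-51/2) ⇒ ABEK; edges |AEK|=7/4, |B|=19/4
  updated: d(ABEK,T)=25/4
4. join ABEK+T (d=25/4) ⇒ ABEKT; edges |ABEK|=25/8, |T|=25/8
final tree: ((((A:49/6,K:17/6):63/4,E:3/4):7/4,B:19/4):25/8,T:25/8)
total length: 161/4

AK,E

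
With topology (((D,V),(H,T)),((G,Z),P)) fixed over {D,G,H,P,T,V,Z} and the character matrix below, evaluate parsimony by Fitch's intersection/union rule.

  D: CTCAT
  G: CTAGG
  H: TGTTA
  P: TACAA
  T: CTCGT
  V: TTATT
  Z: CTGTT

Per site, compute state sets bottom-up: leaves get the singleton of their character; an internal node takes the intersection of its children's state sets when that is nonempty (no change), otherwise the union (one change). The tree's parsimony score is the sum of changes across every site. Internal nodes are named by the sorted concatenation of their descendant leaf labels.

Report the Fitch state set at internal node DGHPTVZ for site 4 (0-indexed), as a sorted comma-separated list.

T

DV@0: {C} ∪ {T} = {C,T} (union, +1)
HT@0: {T} ∪ {C} = {C,T} (union, +1)
DHTV@0: {C,T} ∩ {C,T} = {C,T} (intersection, +0)
GZ@0: {C} ∩ {C} = {C} (intersection, +0)
GPZ@0: {C} ∪ {T} = {C,T} (union, +1)
DGHPTVZ@0: {C,T} ∩ {C,T} = {C,T} (intersection, +0)
DV@1: {T} ∩ {T} = {T} (intersection, +0)
HT@1: {G} ∪ {T} = {G,T} (union, +1)
DHTV@1: {T} ∩ {G,T} = {T} (intersection, +0)
GZ@1: {T} ∩ {T} = {T} (intersection, +0)
GPZ@1: {T} ∪ {A} = {A,T} (union, +1)
DGHPTVZ@1: {T} ∩ {A,T} = {T} (intersection, +0)
DV@2: {C} ∪ {A} = {A,C} (union, +1)
HT@2: {T} ∪ {C} = {C,T} (union, +1)
DHTV@2: {A,C} ∩ {C,T} = {C} (intersection, +0)
GZ@2: {A} ∪ {G} = {A,G} (union, +1)
GPZ@2: {A,G} ∪ {C} = {A,C,G} (union, +1)
DGHPTVZ@2: {C} ∩ {A,C,G} = {C} (intersection, +0)
DV@3: {A} ∪ {T} = {A,T} (union, +1)
HT@3: {T} ∪ {G} = {G,T} (union, +1)
DHTV@3: {A,T} ∩ {G,T} = {T} (intersection, +0)
GZ@3: {G} ∪ {T} = {G,T} (union, +1)
GPZ@3: {G,T} ∪ {A} = {A,G,T} (union, +1)
DGHPTVZ@3: {T} ∩ {A,G,T} = {T} (intersection, +0)
DV@4: {T} ∩ {T} = {T} (intersection, +0)
HT@4: {A} ∪ {T} = {A,T} (union, +1)
DHTV@4: {T} ∩ {A,T} = {T} (intersection, +0)
GZ@4: {G} ∪ {T} = {G,T} (union, +1)
GPZ@4: {G,T} ∪ {A} = {A,G,T} (union, +1)
DGHPTVZ@4: {T} ∩ {A,G,T} = {T} (intersection, +0)
per-site changes: [3, 2, 4, 4, 3]; total = 16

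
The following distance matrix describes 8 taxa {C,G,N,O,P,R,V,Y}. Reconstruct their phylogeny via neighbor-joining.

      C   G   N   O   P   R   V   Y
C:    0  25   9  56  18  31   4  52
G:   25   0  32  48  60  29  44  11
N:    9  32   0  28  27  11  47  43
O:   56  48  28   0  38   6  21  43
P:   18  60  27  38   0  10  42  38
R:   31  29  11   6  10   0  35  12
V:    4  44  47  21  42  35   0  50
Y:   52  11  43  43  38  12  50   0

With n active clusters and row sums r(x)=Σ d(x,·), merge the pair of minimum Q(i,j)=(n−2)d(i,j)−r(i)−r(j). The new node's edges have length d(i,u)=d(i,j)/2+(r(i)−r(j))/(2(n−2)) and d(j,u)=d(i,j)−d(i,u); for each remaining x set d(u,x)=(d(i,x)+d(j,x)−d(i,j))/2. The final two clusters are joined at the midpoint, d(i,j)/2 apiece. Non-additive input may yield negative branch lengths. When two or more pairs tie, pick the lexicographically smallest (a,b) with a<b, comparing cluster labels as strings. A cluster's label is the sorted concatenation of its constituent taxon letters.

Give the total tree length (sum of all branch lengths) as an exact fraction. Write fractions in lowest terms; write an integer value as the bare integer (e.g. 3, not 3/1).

1. join G+Y (d=11, Q=-432) ⇒ GY; edges |G|=11/2, |Y|=11/2
  updated: d(C,GY)=33, d(GY,N)=32, d(GY,O)=40, d(GY,P)=87/2, d(GY,R)=15, d(GY,V)=83/2
2. join C+V (d=4, Q=-643/2) ⇒ CV; edges |C|=-39/20, |V|=119/20
  updated: d(CV,GY)=141/4, d(CV,N)=26, d(CV,O)=73/2, d(CV,P)=28, d(CV,R)=31
3. join O+R (d=6, Q=-395/2) ⇒ OR; edges |O|=199/16, |R|=-103/16
  updated: d(CV,OR)=123/4, d(GY,OR)=49/2, d(N,OR)=33/2, d(OR,P)=21
4. join CV+P (d=28, Q=-311/2) ⇒ CPV; edges |CV|=169/12, |P|=167/12
  updated: d(CPV,GY)=203/8, d(CPV,N)=25/2, d(CPV,OR)=95/8
5. join CPV+N (d=25/2, Q=-343/4) ⇒ CNPV; edges |CPV|=55/16, |N|=145/16
  updated: d(CNPV,GY)=359/16, d(CNPV,OR)=127/16
6. join CNPV+GY (d=359/16, Q=-439/8) ⇒ CGNPVY; edges |CNPV|=47/16, |GY|=39/2
  updated: d(CGNPVY,OR)=5
7. join CGNPVY+OR (d=5) ⇒ CGNOPRVY; edges |CGNPVY|=5/2, |OR|=5/2
final tree: (((((C:-39/20,V:119/20):169/12,P:167/12):55/16,N:145/16):47/16,(G:11/2,Y:11/2):39/2):5/2,(O:199/16,R:-103/16):5/2)
total length: 1423/16

1423/16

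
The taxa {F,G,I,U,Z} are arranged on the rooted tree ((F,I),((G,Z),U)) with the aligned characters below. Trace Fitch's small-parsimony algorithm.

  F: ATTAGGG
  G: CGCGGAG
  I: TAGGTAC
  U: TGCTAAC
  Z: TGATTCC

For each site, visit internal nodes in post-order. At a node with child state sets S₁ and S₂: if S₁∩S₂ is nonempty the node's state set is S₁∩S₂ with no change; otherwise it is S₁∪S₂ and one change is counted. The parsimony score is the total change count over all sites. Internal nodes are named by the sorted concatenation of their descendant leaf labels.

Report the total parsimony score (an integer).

site 0, node FI: F={A} ∪ I={T} → {A,T} (+1)
site 0, node GZ: G={C} ∪ Z={T} → {C,T} (+1)
site 0, node GUZ: GZ={C,T} ∩ U={T} → {T} (+0)
site 0, node FGIUZ: FI={A,T} ∩ GUZ={T} → {T} (+0)
site 1, node FI: F={T} ∪ I={A} → {A,T} (+1)
site 1, node GZ: G={G} ∩ Z={G} → {G} (+0)
site 1, node GUZ: GZ={G} ∩ U={G} → {G} (+0)
site 1, node FGIUZ: FI={A,T} ∪ GUZ={G} → {A,G,T} (+1)
site 2, node FI: F={T} ∪ I={G} → {G,T} (+1)
site 2, node GZ: G={C} ∪ Z={A} → {A,C} (+1)
site 2, node GUZ: GZ={A,C} ∩ U={C} → {C} (+0)
site 2, node FGIUZ: FI={G,T} ∪ GUZ={C} → {C,G,T} (+1)
site 3, node FI: F={A} ∪ I={G} → {A,G} (+1)
site 3, node GZ: G={G} ∪ Z={T} → {G,T} (+1)
site 3, node GUZ: GZ={G,T} ∩ U={T} → {T} (+0)
site 3, node FGIUZ: FI={A,G} ∪ GUZ={T} → {A,G,T} (+1)
site 4, node FI: F={G} ∪ I={T} → {G,T} (+1)
site 4, node GZ: G={G} ∪ Z={T} → {G,T} (+1)
site 4, node GUZ: GZ={G,T} ∪ U={A} → {A,G,T} (+1)
site 4, node FGIUZ: FI={G,T} ∩ GUZ={A,G,T} → {G,T} (+0)
site 5, node FI: F={G} ∪ I={A} → {A,G} (+1)
site 5, node GZ: G={A} ∪ Z={C} → {A,C} (+1)
site 5, node GUZ: GZ={A,C} ∩ U={A} → {A} (+0)
site 5, node FGIUZ: FI={A,G} ∩ GUZ={A} → {A} (+0)
site 6, node FI: F={G} ∪ I={C} → {C,G} (+1)
site 6, node GZ: G={G} ∪ Z={C} → {C,G} (+1)
site 6, node GUZ: GZ={C,G} ∩ U={C} → {C} (+0)
site 6, node FGIUZ: FI={C,G} ∩ GUZ={C} → {C} (+0)
per-site changes: [2, 2, 3, 3, 3, 2, 2]; total = 17

17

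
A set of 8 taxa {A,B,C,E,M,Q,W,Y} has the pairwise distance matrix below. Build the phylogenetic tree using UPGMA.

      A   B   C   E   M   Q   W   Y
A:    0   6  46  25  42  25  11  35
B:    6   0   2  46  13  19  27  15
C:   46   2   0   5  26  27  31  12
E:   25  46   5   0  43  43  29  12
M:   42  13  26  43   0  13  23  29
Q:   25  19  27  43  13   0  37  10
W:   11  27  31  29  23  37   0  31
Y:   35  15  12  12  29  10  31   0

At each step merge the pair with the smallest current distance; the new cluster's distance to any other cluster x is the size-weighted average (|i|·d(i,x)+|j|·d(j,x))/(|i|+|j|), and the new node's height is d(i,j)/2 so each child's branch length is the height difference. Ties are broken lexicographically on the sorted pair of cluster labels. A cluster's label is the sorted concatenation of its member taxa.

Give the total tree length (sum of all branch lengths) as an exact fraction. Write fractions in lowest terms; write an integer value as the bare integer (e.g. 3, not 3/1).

4463/60

iteration 1: select B,C (d=2); attach at lengths (1, 1); label the merged cluster BC
  updated: d(A,BC)=26, d(BC,E)=51/2, d(BC,M)=39/2, d(BC,Q)=23, d(BC,W)=29, d(BC,Y)=27/2
iteration 2: select Q,Y (d=10); attach at lengths (5, 5); label the merged cluster QY
  updated: d(A,QY)=30, d(BC,QY)=73/4, d(E,QY)=55/2, d(M,QY)=21, d(QY,W)=34
iteration 3: select A,W (d=11); attach at lengths (11/2, 11/2); label the merged cluster AW
  updated: d(AW,BC)=55/2, d(AW,E)=27, d(AW,M)=65/2, d(AW,QY)=32
iteration 4: select BC,QY (d=73/4); attach at lengths (65/8, 33/8); label the merged cluster BCQY
  updated: d(AW,BCQY)=119/4, d(BCQY,E)=53/2, d(BCQY,M)=81/4
iteration 5: select BCQY,M (d=81/4); attach at lengths (1, 81/8); label the merged cluster BCMQY
  updated: d(AW,BCMQY)=303/10, d(BCMQY,E)=149/5
iteration 6: select AW,E (d=27); attach at lengths (8, 27/2); label the merged cluster AEW
  updated: d(AEW,BCMQY)=452/15
iteration 7: select AEW,BCMQY (d=452/15); attach at lengths (47/30, 593/120); label the merged cluster ABCEMQWY
final tree: (((A:11/2,W:11/2):8,E:27/2):47/30,(((B:1,C:1):65/8,(Q:5,Y:5):33/8):1,M:81/8):593/120)
total length: 4463/60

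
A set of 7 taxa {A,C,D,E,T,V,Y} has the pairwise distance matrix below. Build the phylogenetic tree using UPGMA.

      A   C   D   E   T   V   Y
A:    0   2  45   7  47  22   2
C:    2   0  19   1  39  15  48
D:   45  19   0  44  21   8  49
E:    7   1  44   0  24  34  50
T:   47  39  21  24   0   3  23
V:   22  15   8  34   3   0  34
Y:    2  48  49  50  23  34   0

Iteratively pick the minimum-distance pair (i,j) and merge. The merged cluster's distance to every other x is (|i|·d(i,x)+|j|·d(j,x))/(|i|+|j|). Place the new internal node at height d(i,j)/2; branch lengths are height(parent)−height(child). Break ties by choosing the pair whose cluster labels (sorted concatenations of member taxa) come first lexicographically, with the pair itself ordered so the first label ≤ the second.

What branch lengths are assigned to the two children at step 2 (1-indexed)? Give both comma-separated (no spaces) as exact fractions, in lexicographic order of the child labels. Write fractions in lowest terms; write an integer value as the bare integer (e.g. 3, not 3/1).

1,1

step 1: merge (C,E) at d=1; branch lengths C→1/2, E→1/2; new cluster CE
  updated: d(A,CE)=9/2, d(CE,D)=63/2, d(CE,T)=63/2, d(CE,V)=49/2, d(CE,Y)=49
step 2: merge (A,Y) at d=2; branch lengths A→1, Y→1; new cluster AY
  updated: d(AY,CE)=107/4, d(AY,D)=47, d(AY,T)=35, d(AY,V)=28
step 3: merge (T,V) at d=3; branch lengths T→3/2, V→3/2; new cluster TV
  updated: d(AY,TV)=63/2, d(CE,TV)=28, d(D,TV)=29/2
step 4: merge (D,TV) at d=29/2; branch lengths D→29/4, TV→23/4; new cluster DTV
  updated: d(AY,DTV)=110/3, d(CE,DTV)=175/6
step 5: merge (AY,CE) at d=107/4; branch lengths AY→99/8, CE→103/8; new cluster ACEY
  updated: d(ACEY,DTV)=395/12
step 6: merge (ACEY,DTV) at d=395/12; branch lengths ACEY→37/12, DTV→221/24; new cluster ACDETVY
final tree: (((A:1,Y:1):99/8,(C:1/2,E:1/2):103/8):37/12,(D:29/4,(T:3/2,V:3/2):23/4):221/24)
total length: 1357/24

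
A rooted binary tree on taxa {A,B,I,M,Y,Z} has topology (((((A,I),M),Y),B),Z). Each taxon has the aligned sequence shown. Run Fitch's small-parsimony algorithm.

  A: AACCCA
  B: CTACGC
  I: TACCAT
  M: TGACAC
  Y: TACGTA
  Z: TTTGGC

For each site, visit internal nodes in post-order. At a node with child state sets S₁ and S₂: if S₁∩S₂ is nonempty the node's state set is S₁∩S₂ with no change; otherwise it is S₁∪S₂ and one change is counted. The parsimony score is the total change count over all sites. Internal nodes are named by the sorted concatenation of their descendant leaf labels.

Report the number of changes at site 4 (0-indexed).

3

AI@0: {A} ∪ {T} = {A,T} (union, +1)
AIM@0: {A,T} ∩ {T} = {T} (intersection, +0)
AIMY@0: {T} ∩ {T} = {T} (intersection, +0)
ABIMY@0: {T} ∪ {C} = {C,T} (union, +1)
ABIMYZ@0: {C,T} ∩ {T} = {T} (intersection, +0)
AI@1: {A} ∩ {A} = {A} (intersection, +0)
AIM@1: {A} ∪ {G} = {A,G} (union, +1)
AIMY@1: {A,G} ∩ {A} = {A} (intersection, +0)
ABIMY@1: {A} ∪ {T} = {A,T} (union, +1)
ABIMYZ@1: {A,T} ∩ {T} = {T} (intersection, +0)
AI@2: {C} ∩ {C} = {C} (intersection, +0)
AIM@2: {C} ∪ {A} = {A,C} (union, +1)
AIMY@2: {A,C} ∩ {C} = {C} (intersection, +0)
ABIMY@2: {C} ∪ {A} = {A,C} (union, +1)
ABIMYZ@2: {A,C} ∪ {T} = {A,C,T} (union, +1)
AI@3: {C} ∩ {C} = {C} (intersection, +0)
AIM@3: {C} ∩ {C} = {C} (intersection, +0)
AIMY@3: {C} ∪ {G} = {C,G} (union, +1)
ABIMY@3: {C,G} ∩ {C} = {C} (intersection, +0)
ABIMYZ@3: {C} ∪ {G} = {C,G} (union, +1)
AI@4: {C} ∪ {A} = {A,C} (union, +1)
AIM@4: {A,C} ∩ {A} = {A} (intersection, +0)
AIMY@4: {A} ∪ {T} = {A,T} (union, +1)
ABIMY@4: {A,T} ∪ {G} = {A,G,T} (union, +1)
ABIMYZ@4: {A,G,T} ∩ {G} = {G} (intersection, +0)
AI@5: {A} ∪ {T} = {A,T} (union, +1)
AIM@5: {A,T} ∪ {C} = {A,C,T} (union, +1)
AIMY@5: {A,C,T} ∩ {A} = {A} (intersection, +0)
ABIMY@5: {A} ∪ {C} = {A,C} (union, +1)
ABIMYZ@5: {A,C} ∩ {C} = {C} (intersection, +0)
per-site changes: [2, 2, 3, 2, 3, 3]; total = 15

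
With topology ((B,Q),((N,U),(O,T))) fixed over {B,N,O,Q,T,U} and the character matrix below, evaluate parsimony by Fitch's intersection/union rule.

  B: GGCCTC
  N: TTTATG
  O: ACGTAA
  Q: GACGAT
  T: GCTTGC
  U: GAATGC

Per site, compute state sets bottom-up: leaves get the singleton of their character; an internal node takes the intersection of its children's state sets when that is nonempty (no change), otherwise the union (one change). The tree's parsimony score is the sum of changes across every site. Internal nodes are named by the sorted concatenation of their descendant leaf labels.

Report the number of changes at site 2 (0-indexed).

3

site 0, node BQ: B={G} ∩ Q={G} → {G} (+0)
site 0, node NU: N={T} ∪ U={G} → {G,T} (+1)
site 0, node OT: O={A} ∪ T={G} → {A,G} (+1)
site 0, node NOTU: NU={G,T} ∩ OT={A,G} → {G} (+0)
site 0, node BNOQTU: BQ={G} ∩ NOTU={G} → {G} (+0)
site 1, node BQ: B={G} ∪ Q={A} → {A,G} (+1)
site 1, node NU: N={T} ∪ U={A} → {A,T} (+1)
site 1, node OT: O={C} ∩ T={C} → {C} (+0)
site 1, node NOTU: NU={A,T} ∪ OT={C} → {A,C,T} (+1)
site 1, node BNOQTU: BQ={A,G} ∩ NOTU={A,C,T} → {A} (+0)
site 2, node BQ: B={C} ∩ Q={C} → {C} (+0)
site 2, node NU: N={T} ∪ U={A} → {A,T} (+1)
site 2, node OT: O={G} ∪ T={T} → {G,T} (+1)
site 2, node NOTU: NU={A,T} ∩ OT={G,T} → {T} (+0)
site 2, node BNOQTU: BQ={C} ∪ NOTU={T} → {C,T} (+1)
site 3, node BQ: B={C} ∪ Q={G} → {C,G} (+1)
site 3, node NU: N={A} ∪ U={T} → {A,T} (+1)
site 3, node OT: O={T} ∩ T={T} → {T} (+0)
site 3, node NOTU: NU={A,T} ∩ OT={T} → {T} (+0)
site 3, node BNOQTU: BQ={C,G} ∪ NOTU={T} → {C,G,T} (+1)
site 4, node BQ: B={T} ∪ Q={A} → {A,T} (+1)
site 4, node NU: N={T} ∪ U={G} → {G,T} (+1)
site 4, node OT: O={A} ∪ T={G} → {A,G} (+1)
site 4, node NOTU: NU={G,T} ∩ OT={A,G} → {G} (+0)
site 4, node BNOQTU: BQ={A,T} ∪ NOTU={G} → {A,G,T} (+1)
site 5, node BQ: B={C} ∪ Q={T} → {C,T} (+1)
site 5, node NU: N={G} ∪ U={C} → {C,G} (+1)
site 5, node OT: O={A} ∪ T={C} → {A,C} (+1)
site 5, node NOTU: NU={C,G} ∩ OT={A,C} → {C} (+0)
site 5, node BNOQTU: BQ={C,T} ∩ NOTU={C} → {C} (+0)
per-site changes: [2, 3, 3, 3, 4, 3]; total = 18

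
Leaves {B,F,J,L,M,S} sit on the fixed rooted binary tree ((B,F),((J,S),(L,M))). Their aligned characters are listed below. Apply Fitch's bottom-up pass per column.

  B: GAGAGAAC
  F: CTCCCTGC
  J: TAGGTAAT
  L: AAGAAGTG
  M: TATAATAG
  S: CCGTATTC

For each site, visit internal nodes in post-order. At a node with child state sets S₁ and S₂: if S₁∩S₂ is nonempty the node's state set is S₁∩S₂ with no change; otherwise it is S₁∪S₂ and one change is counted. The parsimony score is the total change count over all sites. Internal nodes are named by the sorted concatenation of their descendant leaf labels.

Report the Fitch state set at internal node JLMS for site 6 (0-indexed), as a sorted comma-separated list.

site 0, node BF: B={G} ∪ F={C} → {C,G} (+1)
site 0, node JS: J={T} ∪ S={C} → {C,T} (+1)
site 0, node LM: L={A} ∪ M={T} → {A,T} (+1)
site 0, node JLMS: JS={C,T} ∩ LM={A,T} → {T} (+0)
site 0, node BFJLMS: BF={C,G} ∪ JLMS={T} → {C,G,T} (+1)
site 1, node BF: B={A} ∪ F={T} → {A,T} (+1)
site 1, node JS: J={A} ∪ S={C} → {A,C} (+1)
site 1, node LM: L={A} ∩ M={A} → {A} (+0)
site 1, node JLMS: JS={A,C} ∩ LM={A} → {A} (+0)
site 1, node BFJLMS: BF={A,T} ∩ JLMS={A} → {A} (+0)
site 2, node BF: B={G} ∪ F={C} → {C,G} (+1)
site 2, node JS: J={G} ∩ S={G} → {G} (+0)
site 2, node LM: L={G} ∪ M={T} → {G,T} (+1)
site 2, node JLMS: JS={G} ∩ LM={G,T} → {G} (+0)
site 2, node BFJLMS: BF={C,G} ∩ JLMS={G} → {G} (+0)
site 3, node BF: B={A} ∪ F={C} → {A,C} (+1)
site 3, node JS: J={G} ∪ S={T} → {G,T} (+1)
site 3, node LM: L={A} ∩ M={A} → {A} (+0)
site 3, node JLMS: JS={G,T} ∪ LM={A} → {A,G,T} (+1)
site 3, node BFJLMS: BF={A,C} ∩ JLMS={A,G,T} → {A} (+0)
site 4, node BF: B={G} ∪ F={C} → {C,G} (+1)
site 4, node JS: J={T} ∪ S={A} → {A,T} (+1)
site 4, node LM: L={A} ∩ M={A} → {A} (+0)
site 4, node JLMS: JS={A,T} ∩ LM={A} → {A} (+0)
site 4, node BFJLMS: BF={C,G} ∪ JLMS={A} → {A,C,G} (+1)
site 5, node BF: B={A} ∪ F={T} → {A,T} (+1)
site 5, node JS: J={A} ∪ S={T} → {A,T} (+1)
site 5, node LM: L={G} ∪ M={T} → {G,T} (+1)
site 5, node JLMS: JS={A,T} ∩ LM={G,T} → {T} (+0)
site 5, node BFJLMS: BF={A,T} ∩ JLMS={T} → {T} (+0)
site 6, node BF: B={A} ∪ F={G} → {A,G} (+1)
site 6, node JS: J={A} ∪ S={T} → {A,T} (+1)
site 6, node LM: L={T} ∪ M={A} → {A,T} (+1)
site 6, node JLMS: JS={A,T} ∩ LM={A,T} → {A,T} (+0)
site 6, node BFJLMS: BF={A,G} ∩ JLMS={A,T} → {A} (+0)
site 7, node BF: B={C} ∩ F={C} → {C} (+0)
site 7, node JS: J={T} ∪ S={C} → {C,T} (+1)
site 7, node LM: L={G} ∩ M={G} → {G} (+0)
site 7, node JLMS: JS={C,T} ∪ LM={G} → {C,G,T} (+1)
site 7, node BFJLMS: BF={C} ∩ JLMS={C,G,T} → {C} (+0)
per-site changes: [4, 2, 2, 3, 3, 3, 3, 2]; total = 22

A,T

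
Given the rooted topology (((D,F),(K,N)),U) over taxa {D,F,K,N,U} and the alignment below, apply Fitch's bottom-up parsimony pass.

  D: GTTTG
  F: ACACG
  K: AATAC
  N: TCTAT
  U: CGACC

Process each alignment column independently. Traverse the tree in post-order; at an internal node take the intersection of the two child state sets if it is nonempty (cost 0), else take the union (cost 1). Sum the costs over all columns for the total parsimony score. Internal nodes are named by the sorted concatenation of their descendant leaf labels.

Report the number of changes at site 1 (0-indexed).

[col 0] DF: children D:{G}, F:{A} ∪→ {A,G}; cost 1
[col 0] KN: children K:{A}, N:{T} ∪→ {A,T}; cost 1
[col 0] DFKN: children DF:{A,G}, KN:{A,T} ∩→ {A}; cost 0
[col 0] DFKNU: children DFKN:{A}, U:{C} ∪→ {A,C}; cost 1
[col 1] DF: children D:{T}, F:{C} ∪→ {C,T}; cost 1
[col 1] KN: children K:{A}, N:{C} ∪→ {A,C}; cost 1
[col 1] DFKN: children DF:{C,T}, KN:{A,C} ∩→ {C}; cost 0
[col 1] DFKNU: children DFKN:{C}, U:{G} ∪→ {C,G}; cost 1
[col 2] DF: children D:{T}, F:{A} ∪→ {A,T}; cost 1
[col 2] KN: children K:{T}, N:{T} ∩→ {T}; cost 0
[col 2] DFKN: children DF:{A,T}, KN:{T} ∩→ {T}; cost 0
[col 2] DFKNU: children DFKN:{T}, U:{A} ∪→ {A,T}; cost 1
[col 3] DF: children D:{T}, F:{C} ∪→ {C,T}; cost 1
[col 3] KN: children K:{A}, N:{A} ∩→ {A}; cost 0
[col 3] DFKN: children DF:{C,T}, KN:{A} ∪→ {A,C,T}; cost 1
[col 3] DFKNU: children DFKN:{A,C,T}, U:{C} ∩→ {C}; cost 0
[col 4] DF: children D:{G}, F:{G} ∩→ {G}; cost 0
[col 4] KN: children K:{C}, N:{T} ∪→ {C,T}; cost 1
[col 4] DFKN: children DF:{G}, KN:{C,T} ∪→ {C,G,T}; cost 1
[col 4] DFKNU: children DFKN:{C,G,T}, U:{C} ∩→ {C}; cost 0
per-site changes: [3, 3, 2, 2, 2]; total = 12

3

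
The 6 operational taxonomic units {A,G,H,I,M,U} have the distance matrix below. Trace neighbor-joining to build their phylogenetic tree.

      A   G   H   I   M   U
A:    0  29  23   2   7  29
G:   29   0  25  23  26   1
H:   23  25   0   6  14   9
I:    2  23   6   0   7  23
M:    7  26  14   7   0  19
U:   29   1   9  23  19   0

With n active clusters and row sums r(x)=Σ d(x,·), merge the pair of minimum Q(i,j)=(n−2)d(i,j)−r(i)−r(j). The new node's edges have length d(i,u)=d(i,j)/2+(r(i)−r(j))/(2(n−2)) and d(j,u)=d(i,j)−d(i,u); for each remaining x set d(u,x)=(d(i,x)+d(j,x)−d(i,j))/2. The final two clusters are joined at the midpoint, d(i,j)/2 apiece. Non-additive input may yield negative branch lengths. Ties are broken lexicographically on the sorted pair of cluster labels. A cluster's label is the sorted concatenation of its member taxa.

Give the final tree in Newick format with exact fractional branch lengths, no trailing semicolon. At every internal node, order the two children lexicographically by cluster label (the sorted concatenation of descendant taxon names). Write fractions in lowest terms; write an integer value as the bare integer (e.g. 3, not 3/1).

(((A:31/8,I:-15/8):7/2,((G:27/8,U:-19/8):53/4,H:13/4):29/4):5/4,M:5/4)

1. join G+U (d=1, Q=-181) ⇒ GU; edges |G|=27/8, |U|=-19/8
  updated: d(A,GU)=57/2, d(GU,H)=33/2, d(GU,I)=45/2, d(GU,M)=22
2. join GU+H (d=33/2, Q=-199/2) ⇒ GHU; edges |GU|=53/4, |H|=13/4
  updated: d(A,GHU)=35/2, d(GHU,I)=6, d(GHU,M)=39/4
3. join A+I (d=2, Q=-75/2) ⇒ AI; edges |A|=31/8, |I|=-15/8
  updated: d(AI,GHU)=43/4, d(AI,M)=6
4. join AI+GHU (d=43/4, Q=-53/2) ⇒ AGHIU; edges |AI|=7/2, |GHU|=29/4
  updated: d(AGHIU,M)=5/2
5. join AGHIU+M (d=5/2) ⇒ AGHIMU; edges |AGHIU|=5/4, |M|=5/4
final tree: (((A:31/8,I:-15/8):7/2,((G:27/8,U:-19/8):53/4,H:13/4):29/4):5/4,M:5/4)
total length: 131/4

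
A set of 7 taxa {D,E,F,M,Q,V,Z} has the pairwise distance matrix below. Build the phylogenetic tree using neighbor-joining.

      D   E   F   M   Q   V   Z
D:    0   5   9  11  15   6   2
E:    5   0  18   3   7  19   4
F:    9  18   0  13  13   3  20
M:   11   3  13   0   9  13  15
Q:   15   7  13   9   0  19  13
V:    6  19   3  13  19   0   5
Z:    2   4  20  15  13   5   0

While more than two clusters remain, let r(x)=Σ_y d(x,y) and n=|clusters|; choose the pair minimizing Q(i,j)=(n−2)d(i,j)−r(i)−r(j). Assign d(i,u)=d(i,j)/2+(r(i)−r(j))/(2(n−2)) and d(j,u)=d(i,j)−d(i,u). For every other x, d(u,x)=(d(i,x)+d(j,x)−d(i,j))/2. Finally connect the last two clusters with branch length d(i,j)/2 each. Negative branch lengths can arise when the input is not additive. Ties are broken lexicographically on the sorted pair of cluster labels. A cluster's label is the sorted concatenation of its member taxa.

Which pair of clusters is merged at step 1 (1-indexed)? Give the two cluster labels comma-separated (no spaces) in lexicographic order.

F,V

step 1: merge (F,V) at d=3, Q=-126; branch lengths F→13/5, V→2/5; new cluster FV
  updated: d(D,FV)=6, d(E,FV)=17, d(FV,M)=23/2, d(FV,Q)=29/2, d(FV,Z)=11
step 2: merge (D,Z) at d=2, Q=-76; branch lengths D→1/4, Z→7/4; new cluster DZ
  updated: d(DZ,E)=7/2, d(DZ,FV)=15/2, d(DZ,M)=12, d(DZ,Q)=13
step 3: merge (DZ,FV) at d=15/2, Q=-64; branch lengths DZ→4/3, FV→37/6; new cluster DFVZ
  updated: d(DFVZ,E)=13/2, d(DFVZ,M)=8, d(DFVZ,Q)=10
step 4: merge (DFVZ,Q) at d=10, Q=-61/2; branch lengths DFVZ→37/8, Q→43/8; new cluster DFQVZ
  updated: d(DFQVZ,E)=7/4, d(DFQVZ,M)=7/2
step 5: merge (DFQVZ,E) at d=7/4, Q=-33/4; branch lengths DFQVZ→9/8, E→5/8; new cluster DEFQVZ
  updated: d(DEFQVZ,M)=19/8
step 6: merge (DEFQVZ,M) at d=19/8; branch lengths DEFQVZ→19/16, M→19/16; new cluster DEFMQVZ
final tree: (((((D:1/4,Z:7/4):4/3,(F:13/5,V:2/5):37/6):37/8,Q:43/8):9/8,E:5/8):19/16,M:19/16)
total length: 213/8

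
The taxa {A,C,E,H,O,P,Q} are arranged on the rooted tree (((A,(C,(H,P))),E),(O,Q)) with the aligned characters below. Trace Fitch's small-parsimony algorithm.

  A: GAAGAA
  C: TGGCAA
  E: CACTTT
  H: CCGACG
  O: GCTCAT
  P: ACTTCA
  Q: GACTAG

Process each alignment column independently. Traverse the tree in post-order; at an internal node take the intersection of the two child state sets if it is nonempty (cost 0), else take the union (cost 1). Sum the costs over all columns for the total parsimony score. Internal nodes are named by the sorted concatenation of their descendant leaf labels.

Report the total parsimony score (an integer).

site 0, node HP: H={C} ∪ P={A} → {A,C} (+1)
site 0, node CHP: C={T} ∪ HP={A,C} → {A,C,T} (+1)
site 0, node ACHP: A={G} ∪ CHP={A,C,T} → {A,C,G,T} (+1)
site 0, node ACEHP: ACHP={A,C,G,T} ∩ E={C} → {C} (+0)
site 0, node OQ: O={G} ∩ Q={G} → {G} (+0)
site 0, node ACEHOPQ: ACEHP={C} ∪ OQ={G} → {C,G} (+1)
site 1, node HP: H={C} ∩ P={C} → {C} (+0)
site 1, node CHP: C={G} ∪ HP={C} → {C,G} (+1)
site 1, node ACHP: A={A} ∪ CHP={C,G} → {A,C,G} (+1)
site 1, node ACEHP: ACHP={A,C,G} ∩ E={A} → {A} (+0)
site 1, node OQ: O={C} ∪ Q={A} → {A,C} (+1)
site 1, node ACEHOPQ: ACEHP={A} ∩ OQ={A,C} → {A} (+0)
site 2, node HP: H={G} ∪ P={T} → {G,T} (+1)
site 2, node CHP: C={G} ∩ HP={G,T} → {G} (+0)
site 2, node ACHP: A={A} ∪ CHP={G} → {A,G} (+1)
site 2, node ACEHP: ACHP={A,G} ∪ E={C} → {A,C,G} (+1)
site 2, node OQ: O={T} ∪ Q={C} → {C,T} (+1)
site 2, node ACEHOPQ: ACEHP={A,C,G} ∩ OQ={C,T} → {C} (+0)
site 3, node HP: H={A} ∪ P={T} → {A,T} (+1)
site 3, node CHP: C={C} ∪ HP={A,T} → {A,C,T} (+1)
site 3, node ACHP: A={G} ∪ CHP={A,C,T} → {A,C,G,T} (+1)
site 3, node ACEHP: ACHP={A,C,G,T} ∩ E={T} → {T} (+0)
site 3, node OQ: O={C} ∪ Q={T} → {C,T} (+1)
site 3, node ACEHOPQ: ACEHP={T} ∩ OQ={C,T} → {T} (+0)
site 4, node HP: H={C} ∩ P={C} → {C} (+0)
site 4, node CHP: C={A} ∪ HP={C} → {A,C} (+1)
site 4, node ACHP: A={A} ∩ CHP={A,C} → {A} (+0)
site 4, node ACEHP: ACHP={A} ∪ E={T} → {A,T} (+1)
site 4, node OQ: O={A} ∩ Q={A} → {A} (+0)
site 4, node ACEHOPQ: ACEHP={A,T} ∩ OQ={A} → {A} (+0)
site 5, node HP: H={G} ∪ P={A} → {A,G} (+1)
site 5, node CHP: C={A} ∩ HP={A,G} → {A} (+0)
site 5, node ACHP: A={A} ∩ CHP={A} → {A} (+0)
site 5, node ACEHP: ACHP={A} ∪ E={T} → {A,T} (+1)
site 5, node OQ: O={T} ∪ Q={G} → {G,T} (+1)
site 5, node ACEHOPQ: ACEHP={A,T} ∩ OQ={G,T} → {T} (+0)
per-site changes: [4, 3, 4, 4, 2, 3]; total = 20

20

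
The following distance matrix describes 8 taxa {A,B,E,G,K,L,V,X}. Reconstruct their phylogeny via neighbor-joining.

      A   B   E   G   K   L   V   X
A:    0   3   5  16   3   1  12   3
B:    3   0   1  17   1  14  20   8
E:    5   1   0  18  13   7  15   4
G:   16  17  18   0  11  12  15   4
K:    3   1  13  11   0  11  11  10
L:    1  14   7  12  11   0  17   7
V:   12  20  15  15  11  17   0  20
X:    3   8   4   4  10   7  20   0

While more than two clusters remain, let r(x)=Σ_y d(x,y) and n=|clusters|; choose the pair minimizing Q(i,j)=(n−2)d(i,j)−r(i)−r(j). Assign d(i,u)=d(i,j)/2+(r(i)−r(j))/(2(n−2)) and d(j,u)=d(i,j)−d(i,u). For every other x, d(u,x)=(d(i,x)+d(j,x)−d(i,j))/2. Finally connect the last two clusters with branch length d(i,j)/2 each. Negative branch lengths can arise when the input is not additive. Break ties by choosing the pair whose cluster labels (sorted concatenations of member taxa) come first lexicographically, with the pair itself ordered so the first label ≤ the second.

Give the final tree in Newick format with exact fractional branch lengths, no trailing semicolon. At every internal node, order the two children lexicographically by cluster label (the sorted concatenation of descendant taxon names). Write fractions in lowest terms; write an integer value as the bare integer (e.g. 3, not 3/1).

iteration 1: select G,X (d=4, Q=-125); attach at lengths (61/12, -13/12); label the merged cluster GX
  updated: d(A,GX)=15/2, d(B,GX)=21/2, d(E,GX)=9, d(GX,K)=17/2, d(GX,L)=15/2, d(GX,V)=31/2
iteration 2: select B,E (d=1, Q=-189/2); attach at lengths (9/20, 11/20); label the merged cluster BE
  updated: d(A,BE)=7/2, d(BE,GX)=37/4, d(BE,K)=13/2, d(BE,L)=10, d(BE,V)=17
iteration 3: select A,L (d=1, Q=-139/2); attach at lengths (-31/16, 47/16); label the merged cluster AL
  updated: d(AL,BE)=25/4, d(AL,GX)=7, d(AL,K)=13/2, d(AL,V)=14
iteration 4: select K,V (d=11, Q=-57); attach at lengths (4/3, 29/3); label the merged cluster KV
  updated: d(AL,KV)=19/4, d(BE,KV)=25/4, d(GX,KV)=13/2
iteration 5: select AL,BE (d=25/4, Q=-109/4); attach at lengths (35/16, 65/16); label the merged cluster ABEL
  updated: d(ABEL,GX)=5, d(ABEL,KV)=19/8
iteration 6: select ABEL,GX (d=5, Q=-111/8); attach at lengths (7/16, 73/16); label the merged cluster ABEGLX
  updated: d(ABEGLX,KV)=31/16
iteration 7: select ABEGLX,KV (d=31/16); attach at lengths (31/32, 31/32); label the merged cluster ABEGKLVX
final tree: ((((A:-31/16,L:47/16):35/16,(B:9/20,E:11/20):65/16):7/16,(G:61/12,X:-13/12):73/16):31/32,(K:4/3,V:29/3):31/32)
total length: 483/16

((((A:-31/16,L:47/16):35/16,(B:9/20,E:11/20):65/16):7/16,(G:61/12,X:-13/12):73/16):31/32,(K:4/3,V:29/3):31/32)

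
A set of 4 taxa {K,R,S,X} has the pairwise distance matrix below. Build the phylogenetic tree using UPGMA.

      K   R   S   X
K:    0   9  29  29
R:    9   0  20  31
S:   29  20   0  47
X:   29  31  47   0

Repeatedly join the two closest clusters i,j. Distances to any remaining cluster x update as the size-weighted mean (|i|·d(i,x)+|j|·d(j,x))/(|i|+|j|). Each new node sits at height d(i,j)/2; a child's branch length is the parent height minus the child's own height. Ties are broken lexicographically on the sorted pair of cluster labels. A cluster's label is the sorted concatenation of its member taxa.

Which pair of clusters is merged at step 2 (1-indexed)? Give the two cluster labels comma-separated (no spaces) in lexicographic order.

1. join K+R (d=9) ⇒ KR; edges |K|=9/2, |R|=9/2
  updated: d(KR,S)=49/2, d(KR,X)=30
2. join KR+S (d=49/2) ⇒ KRS; edges |KR|=31/4, |S|=49/4
  updated: d(KRS,X)=107/3
3. join KRS+X (d=107/3) ⇒ KRSX; edges |KRS|=67/12, |X|=107/6
final tree: (((K:9/2,R:9/2):31/4,S:49/4):67/12,X:107/6)
total length: 629/12

KR,S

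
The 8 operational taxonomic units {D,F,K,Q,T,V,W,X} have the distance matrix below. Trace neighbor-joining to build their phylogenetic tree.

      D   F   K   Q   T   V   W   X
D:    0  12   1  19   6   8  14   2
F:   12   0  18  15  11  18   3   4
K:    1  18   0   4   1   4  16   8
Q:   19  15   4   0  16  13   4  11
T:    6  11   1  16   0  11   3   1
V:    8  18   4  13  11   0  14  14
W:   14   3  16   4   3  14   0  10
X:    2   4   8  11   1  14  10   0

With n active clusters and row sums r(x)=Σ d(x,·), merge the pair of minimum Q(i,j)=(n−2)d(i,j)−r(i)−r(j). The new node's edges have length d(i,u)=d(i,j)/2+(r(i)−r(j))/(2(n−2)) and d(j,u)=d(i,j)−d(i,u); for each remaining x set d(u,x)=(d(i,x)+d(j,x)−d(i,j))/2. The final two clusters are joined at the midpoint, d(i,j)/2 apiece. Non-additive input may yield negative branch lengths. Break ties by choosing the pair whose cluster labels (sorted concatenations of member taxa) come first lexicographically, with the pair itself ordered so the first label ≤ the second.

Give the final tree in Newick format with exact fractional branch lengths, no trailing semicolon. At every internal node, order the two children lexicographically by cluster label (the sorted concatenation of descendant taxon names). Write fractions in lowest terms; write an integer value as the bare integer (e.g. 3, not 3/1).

iteration 1: select F,W (d=3, Q=-127); attach at lengths (35/12, 1/12); label the merged cluster FW
  updated: d(D,FW)=23/2, d(FW,K)=31/2, d(FW,Q)=8, d(FW,T)=11/2, d(FW,V)=29/2, d(FW,X)=11/2
iteration 2: select FW,Q (d=8, Q=-183/2); attach at lengths (59/20, 101/20); label the merged cluster FQW
  updated: d(D,FQW)=45/4, d(FQW,K)=23/4, d(FQW,T)=27/4, d(FQW,V)=39/4, d(FQW,X)=17/4
iteration 3: select T,X (d=1, Q=-51); attach at lengths (1/16, 15/16); label the merged cluster TX
  updated: d(D,TX)=7/2, d(FQW,TX)=5, d(K,TX)=4, d(TX,V)=12
iteration 4: select FQW,TX (d=5, Q=-165/4); attach at lengths (89/24, 31/24); label the merged cluster FQTWX
  updated: d(D,FQTWX)=39/8, d(FQTWX,K)=19/8, d(FQTWX,V)=67/8
iteration 5: select D,FQTWX (d=39/8, Q=-79/4); attach at lengths (2, 23/8); label the merged cluster DFQTWX
  updated: d(DFQTWX,K)=-3/4, d(DFQTWX,V)=23/4
iteration 6: select DFQTWX,K (d=-3/4, Q=-9); attach at lengths (1/2, -5/4); label the merged cluster DFKQTWX
  updated: d(DFKQTWX,V)=21/4
iteration 7: select DFKQTWX,V (d=21/4); attach at lengths (21/8, 21/8); label the merged cluster DFKQTVWX
final tree: (((D:2,(((F:35/12,W:1/12):59/20,Q:101/20):89/24,(T:1/16,X:15/16):31/24):23/8):1/2,K:-5/4):21/8,V:21/8)
total length: 211/8

(((D:2,(((F:35/12,W:1/12):59/20,Q:101/20):89/24,(T:1/16,X:15/16):31/24):23/8):1/2,K:-5/4):21/8,V:21/8)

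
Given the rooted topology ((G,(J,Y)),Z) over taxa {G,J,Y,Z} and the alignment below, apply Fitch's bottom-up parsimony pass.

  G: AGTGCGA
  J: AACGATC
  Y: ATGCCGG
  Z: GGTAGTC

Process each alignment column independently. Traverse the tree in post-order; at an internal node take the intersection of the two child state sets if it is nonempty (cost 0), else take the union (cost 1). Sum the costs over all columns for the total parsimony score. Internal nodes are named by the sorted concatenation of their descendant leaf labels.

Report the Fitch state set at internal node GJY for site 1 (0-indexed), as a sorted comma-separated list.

A,G,T

[col 0] JY: children J:{A}, Y:{A} ∩→ {A}; cost 0
[col 0] GJY: children G:{A}, JY:{A} ∩→ {A}; cost 0
[col 0] GJYZ: children GJY:{A}, Z:{G} ∪→ {A,G}; cost 1
[col 1] JY: children J:{A}, Y:{T} ∪→ {A,T}; cost 1
[col 1] GJY: children G:{G}, JY:{A,T} ∪→ {A,G,T}; cost 1
[col 1] GJYZ: children GJY:{A,G,T}, Z:{G} ∩→ {G}; cost 0
[col 2] JY: children J:{C}, Y:{G} ∪→ {C,G}; cost 1
[col 2] GJY: children G:{T}, JY:{C,G} ∪→ {C,G,T}; cost 1
[col 2] GJYZ: children GJY:{C,G,T}, Z:{T} ∩→ {T}; cost 0
[col 3] JY: children J:{G}, Y:{C} ∪→ {C,G}; cost 1
[col 3] GJY: children G:{G}, JY:{C,G} ∩→ {G}; cost 0
[col 3] GJYZ: children GJY:{G}, Z:{A} ∪→ {A,G}; cost 1
[col 4] JY: children J:{A}, Y:{C} ∪→ {A,C}; cost 1
[col 4] GJY: children G:{C}, JY:{A,C} ∩→ {C}; cost 0
[col 4] GJYZ: children GJY:{C}, Z:{G} ∪→ {C,G}; cost 1
[col 5] JY: children J:{T}, Y:{G} ∪→ {G,T}; cost 1
[col 5] GJY: children G:{G}, JY:{G,T} ∩→ {G}; cost 0
[col 5] GJYZ: children GJY:{G}, Z:{T} ∪→ {G,T}; cost 1
[col 6] JY: children J:{C}, Y:{G} ∪→ {C,G}; cost 1
[col 6] GJY: children G:{A}, JY:{C,G} ∪→ {A,C,G}; cost 1
[col 6] GJYZ: children GJY:{A,C,G}, Z:{C} ∩→ {C}; cost 0
per-site changes: [1, 2, 2, 2, 2, 2, 2]; total = 13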